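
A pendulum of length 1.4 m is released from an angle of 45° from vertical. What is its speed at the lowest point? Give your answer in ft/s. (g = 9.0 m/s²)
h = L(1 − cosθ) = 1.4×(1 − cos45°) = 0.4101 m
v = √(2gh) = √(2×9.0×0.4101) = 2.717 m/s = 8.913 ft/s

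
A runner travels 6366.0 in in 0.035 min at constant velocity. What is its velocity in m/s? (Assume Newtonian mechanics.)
v = d/t (with unit conversion) = 77.0 m/s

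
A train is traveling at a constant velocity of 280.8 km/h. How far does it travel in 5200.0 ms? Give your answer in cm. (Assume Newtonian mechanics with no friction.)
d = vt (with unit conversion) = 40560.0 cm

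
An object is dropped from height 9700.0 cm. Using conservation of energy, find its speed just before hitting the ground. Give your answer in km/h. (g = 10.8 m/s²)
mgh = ½mv² → v = √(2gh) = √(2×10.8×97) = 45.77 m/s = 164.8 km/h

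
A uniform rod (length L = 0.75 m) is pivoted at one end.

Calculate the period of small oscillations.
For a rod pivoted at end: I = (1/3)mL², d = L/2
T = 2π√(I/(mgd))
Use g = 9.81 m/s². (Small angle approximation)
I/m = (1/3)L² = 0.1875 m²; d = L/2 = 0.375 m
T = 2π√(I/(mgd)) = 2π√(0.1875/(9.81×0.375)) = 1.419 s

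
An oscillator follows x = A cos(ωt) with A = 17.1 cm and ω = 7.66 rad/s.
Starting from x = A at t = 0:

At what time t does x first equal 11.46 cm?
cos(ωt) = x/A = 11.46/17.1 = 0.6702
ωt = arccos(0.6702) = 0.8364 rad
t = 0.8364/7.66 = 0.1092 s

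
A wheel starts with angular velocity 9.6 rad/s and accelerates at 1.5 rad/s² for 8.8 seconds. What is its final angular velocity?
ω = ω₀ + αt = 9.6 + 1.5 × 8.8 = 22.8 rad/s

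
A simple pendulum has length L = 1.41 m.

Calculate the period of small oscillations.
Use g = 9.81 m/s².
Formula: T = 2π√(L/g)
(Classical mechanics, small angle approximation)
T = 2π√(L/g) = 2π√(1.41/9.81) = 2.382 s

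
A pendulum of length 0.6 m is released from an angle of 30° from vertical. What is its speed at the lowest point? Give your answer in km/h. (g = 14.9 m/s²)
h = L(1 − cosθ) = 0.6×(1 − cos30°) = 0.08038 m
v = √(2gh) = √(2×14.9×0.08038) = 1.548 m/s = 5.572 km/h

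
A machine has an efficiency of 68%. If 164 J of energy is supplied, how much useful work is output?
W_out = η × W_in = 0.68 × 164 = 111.52 J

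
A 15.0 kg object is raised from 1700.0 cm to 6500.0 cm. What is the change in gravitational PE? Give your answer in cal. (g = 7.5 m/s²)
ΔPE = mg(h₂ − h₁) = 15 kg × 7.5 m/s² × (65 − 17) m = 5400 J = 1291.0 cal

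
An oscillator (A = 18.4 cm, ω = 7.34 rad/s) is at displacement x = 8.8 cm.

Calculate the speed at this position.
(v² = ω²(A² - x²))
v = ω√(A² − x²) = 7.34×√(0.184² − 0.088²) = 1.186 m/s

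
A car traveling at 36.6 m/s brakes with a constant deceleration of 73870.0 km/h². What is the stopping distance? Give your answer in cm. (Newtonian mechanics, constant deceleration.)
d = v₀² / (2a) (with unit conversion) = 11750.0 cm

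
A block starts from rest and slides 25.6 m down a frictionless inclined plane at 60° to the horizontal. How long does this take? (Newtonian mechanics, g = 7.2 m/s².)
a = g sin(θ) = 7.2 × sin(60°) = 6.24 m/s²
t = √(2d/a) = √(2 × 25.6 / 6.24) = 2.87 s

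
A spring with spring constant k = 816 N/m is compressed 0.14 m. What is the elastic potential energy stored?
PE = ½kx² = ½×816×0.14² = 7.997 J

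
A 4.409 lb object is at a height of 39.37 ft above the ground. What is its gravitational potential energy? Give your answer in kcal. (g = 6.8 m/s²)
PE = mgh = 2 kg × 6.8 m/s² × 12 m = 163.2 J = 0.039 kcal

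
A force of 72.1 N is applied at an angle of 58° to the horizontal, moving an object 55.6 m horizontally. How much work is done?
W = Fd cosθ = 72.1×55.6×cos(58°) = 2124.3 J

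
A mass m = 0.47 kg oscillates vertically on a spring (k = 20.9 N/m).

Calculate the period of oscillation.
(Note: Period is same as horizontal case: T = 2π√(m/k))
T = 2π√(m/k) = 2π√(0.47/20.9) = 0.9422 s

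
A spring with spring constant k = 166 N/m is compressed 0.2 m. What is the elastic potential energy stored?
PE = ½kx² = ½×166×0.2² = 3.32 J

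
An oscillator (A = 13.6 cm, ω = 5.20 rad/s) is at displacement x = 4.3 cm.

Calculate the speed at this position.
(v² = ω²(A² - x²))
v = ω√(A² − x²) = 5.2×√(0.136² − 0.043²) = 0.6709 m/s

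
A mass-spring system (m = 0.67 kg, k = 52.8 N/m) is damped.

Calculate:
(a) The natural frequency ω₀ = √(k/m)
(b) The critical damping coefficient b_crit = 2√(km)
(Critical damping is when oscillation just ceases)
ω₀ = √(k/m) = √(52.8/0.67) = 8.877 rad/s
b_crit = 2√(km) = 2√(52.8×0.67) = 11.9 kg/s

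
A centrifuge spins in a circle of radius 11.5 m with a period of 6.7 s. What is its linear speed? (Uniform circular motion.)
v = 2πr/T = 2π×11.5/6.7 = 10.78 m/s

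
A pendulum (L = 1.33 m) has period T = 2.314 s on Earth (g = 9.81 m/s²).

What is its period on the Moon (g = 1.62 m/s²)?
T = 2π√(L/g), so T_moon/T_earth = √(g_earth/g_moon)
T_moon = 2π√(1.33/1.62) = 5.693 s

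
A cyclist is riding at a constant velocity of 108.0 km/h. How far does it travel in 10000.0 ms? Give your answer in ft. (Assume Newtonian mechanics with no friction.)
d = vt (with unit conversion) = 984.3 ft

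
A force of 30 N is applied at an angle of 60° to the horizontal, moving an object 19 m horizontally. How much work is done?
W = Fd cosθ = 30×19×cos(60°) = 285.0 J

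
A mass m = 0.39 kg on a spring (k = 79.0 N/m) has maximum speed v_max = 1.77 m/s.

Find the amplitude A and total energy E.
½mv²_max = ½kA² → A = v_max√(m/k) = 1.77×√(0.39/79.0) = 0.1244 m = 12.44 cm
E = ½mv²_max = ½×0.39×1.77² = 0.6109 J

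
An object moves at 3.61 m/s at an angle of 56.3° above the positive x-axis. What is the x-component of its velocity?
vₓ = v cos(θ) = 3.61 × cos(56.3°) = 2.0 m/s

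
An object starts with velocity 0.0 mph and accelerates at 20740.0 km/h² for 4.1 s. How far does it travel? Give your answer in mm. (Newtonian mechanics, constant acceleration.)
d = v₀t + ½at² (with unit conversion) = 13450.0 mm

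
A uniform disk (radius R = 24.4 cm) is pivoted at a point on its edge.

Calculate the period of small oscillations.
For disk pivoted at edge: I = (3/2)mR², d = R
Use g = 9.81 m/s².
I/m = (3/2)R² = 0.0893 m²; d = R = 0.244 m
T = 2π√((3/2)R²/(gR)) = 2π√(3R/(2g)) = 1.214 s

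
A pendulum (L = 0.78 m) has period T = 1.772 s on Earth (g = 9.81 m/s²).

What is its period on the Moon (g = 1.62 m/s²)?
T = 2π√(L/g), so T_moon/T_earth = √(g_earth/g_moon)
T_moon = 2π√(0.78/1.62) = 4.36 s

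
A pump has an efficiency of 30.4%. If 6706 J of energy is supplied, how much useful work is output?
W_out = η × W_in = 0.304 × 6706 = 2038.6 J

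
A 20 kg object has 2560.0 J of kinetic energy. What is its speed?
KE = ½mv² → v = √(2KE/m) = √(2×2560.0/20) = 16.0 m/s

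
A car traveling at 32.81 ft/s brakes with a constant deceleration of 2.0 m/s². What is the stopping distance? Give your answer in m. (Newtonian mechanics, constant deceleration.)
d = v₀² / (2a) (with unit conversion) = 25.0 m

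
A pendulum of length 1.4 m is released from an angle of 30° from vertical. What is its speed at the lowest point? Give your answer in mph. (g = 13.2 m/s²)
h = L(1 − cosθ) = 1.4×(1 − cos30°) = 0.1876 m
v = √(2gh) = √(2×13.2×0.1876) = 2.225 m/s = 4.978 mph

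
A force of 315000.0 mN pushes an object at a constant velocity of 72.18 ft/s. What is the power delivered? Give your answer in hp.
P = Fv = 315 N × 22 m/s = 6930 W = 9.293 hp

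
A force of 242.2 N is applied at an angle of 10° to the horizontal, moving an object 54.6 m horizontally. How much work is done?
W = Fd cosθ = 242.2×54.6×cos(10°) = 13023.0 J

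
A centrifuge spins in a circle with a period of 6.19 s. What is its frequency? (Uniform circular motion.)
f = 1/T = 1/6.19 = 0.1616 Hz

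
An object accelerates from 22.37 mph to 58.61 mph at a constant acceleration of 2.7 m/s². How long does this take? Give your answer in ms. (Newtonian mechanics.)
t = (v - v₀)/a (with unit conversion) = 6000.0 ms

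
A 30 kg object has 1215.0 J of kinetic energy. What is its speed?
KE = ½mv² → v = √(2KE/m) = √(2×1215.0/30) = 9.0 m/s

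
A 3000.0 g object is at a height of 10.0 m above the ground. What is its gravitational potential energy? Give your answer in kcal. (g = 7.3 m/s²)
PE = mgh = 3 kg × 7.3 m/s² × 10 m = 219 J = 0.05234 kcal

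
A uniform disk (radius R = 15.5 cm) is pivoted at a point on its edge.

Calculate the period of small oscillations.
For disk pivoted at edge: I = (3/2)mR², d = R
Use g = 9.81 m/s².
I/m = (3/2)R² = 0.03604 m²; d = R = 0.155 m
T = 2π√((3/2)R²/(gR)) = 2π√(3R/(2g)) = 0.9673 s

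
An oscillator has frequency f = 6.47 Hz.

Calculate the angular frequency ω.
ω = 2πf = 2π×6.47 = 40.65 rad/s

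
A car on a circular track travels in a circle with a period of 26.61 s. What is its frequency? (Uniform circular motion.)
f = 1/T = 1/26.61 = 0.0376 Hz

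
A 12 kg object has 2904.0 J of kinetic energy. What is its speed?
KE = ½mv² → v = √(2KE/m) = √(2×2904.0/12) = 22.0 m/s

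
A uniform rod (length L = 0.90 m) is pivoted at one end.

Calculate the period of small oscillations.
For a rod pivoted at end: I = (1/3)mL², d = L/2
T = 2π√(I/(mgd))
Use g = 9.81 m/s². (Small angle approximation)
I/m = (1/3)L² = 0.27 m²; d = L/2 = 0.45 m
T = 2π√(I/(mgd)) = 2π√(0.27/(9.81×0.45)) = 1.554 s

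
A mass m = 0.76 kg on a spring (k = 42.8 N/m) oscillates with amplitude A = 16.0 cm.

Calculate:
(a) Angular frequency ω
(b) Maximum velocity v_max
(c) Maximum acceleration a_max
ω = √(k/m) = √(42.8/0.76) = 7.504 rad/s
v_max = ωA = 7.504×0.16 = 1.201 m/s
a_max = ω²A = 7.504²×0.16 = 9.011 m/s²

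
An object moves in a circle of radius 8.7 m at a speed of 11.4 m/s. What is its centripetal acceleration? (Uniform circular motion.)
a_c = v²/r = 11.4²/8.7 = 129.96/8.7 = 14.94 m/s²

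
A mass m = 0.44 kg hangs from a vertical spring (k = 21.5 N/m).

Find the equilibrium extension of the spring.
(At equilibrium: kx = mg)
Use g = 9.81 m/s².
x_eq = mg/k = 0.44×9.81/21.5 = 0.2008 m = 20.08 cm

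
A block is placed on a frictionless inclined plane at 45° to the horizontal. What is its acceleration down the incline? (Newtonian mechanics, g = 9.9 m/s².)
a = g sin(θ) = 9.9 × sin(45°) = 9.9 × 0.7071 = 7.0 m/s²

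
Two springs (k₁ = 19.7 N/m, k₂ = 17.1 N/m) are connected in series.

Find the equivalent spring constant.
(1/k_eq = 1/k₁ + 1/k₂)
1/k_eq = 1/19.7 + 1/17.1 = 0.10924; k_eq = 9.154 N/m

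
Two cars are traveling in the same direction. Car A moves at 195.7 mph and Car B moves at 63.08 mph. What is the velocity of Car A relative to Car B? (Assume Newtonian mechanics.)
v_rel = v_A - v_B = 195.7 - 63.08 = 132.6 mph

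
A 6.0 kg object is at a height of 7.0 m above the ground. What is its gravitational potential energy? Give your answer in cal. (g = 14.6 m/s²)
PE = mgh = 6 kg × 14.6 m/s² × 7 m = 613.2 J = 146.6 cal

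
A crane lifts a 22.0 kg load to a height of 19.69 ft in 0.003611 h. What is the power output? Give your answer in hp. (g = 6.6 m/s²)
W = mgh = 22×6.6×6.002 = 871.4 J
P = W/t = 871.4/13 = 67.03 W = 0.08989 hp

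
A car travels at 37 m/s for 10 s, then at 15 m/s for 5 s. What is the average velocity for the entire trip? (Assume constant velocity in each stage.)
d₁ = v₁t₁ = 37 × 10 = 370 m
d₂ = v₂t₂ = 15 × 5 = 75 m
d_total = 445 m, t_total = 15 s
v_avg = d_total/t_total = 445/15 = 29.67 m/s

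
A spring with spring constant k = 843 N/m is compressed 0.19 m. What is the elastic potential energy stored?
PE = ½kx² = ½×843×0.19² = 15.22 J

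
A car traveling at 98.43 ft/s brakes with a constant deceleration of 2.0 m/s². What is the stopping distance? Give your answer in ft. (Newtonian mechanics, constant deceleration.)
d = v₀² / (2a) (with unit conversion) = 738.3 ft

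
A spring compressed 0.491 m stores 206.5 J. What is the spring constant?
PE = ½kx² → k = 2PE/x² = 2×206.5/0.491² = 1713.0 N/m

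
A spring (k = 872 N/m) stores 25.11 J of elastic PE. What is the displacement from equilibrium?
PE = ½kx² → x = √(2PE/k) = √(2×25.11/872) = 0.24 m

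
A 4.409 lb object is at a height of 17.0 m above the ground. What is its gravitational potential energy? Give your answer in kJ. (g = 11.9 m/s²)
PE = mgh = 2 kg × 11.9 m/s² × 17 m = 404.6 J = 0.4046 kJ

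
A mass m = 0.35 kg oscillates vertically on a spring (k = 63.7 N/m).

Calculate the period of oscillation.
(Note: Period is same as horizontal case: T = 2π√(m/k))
T = 2π√(m/k) = 2π√(0.35/63.7) = 0.4657 s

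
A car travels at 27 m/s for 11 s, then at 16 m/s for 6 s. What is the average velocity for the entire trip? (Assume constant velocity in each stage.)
d₁ = v₁t₁ = 27 × 11 = 297 m
d₂ = v₂t₂ = 16 × 6 = 96 m
d_total = 393 m, t_total = 17 s
v_avg = d_total/t_total = 393/17 = 23.12 m/s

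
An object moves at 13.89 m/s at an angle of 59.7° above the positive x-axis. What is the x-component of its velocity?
vₓ = v cos(θ) = 13.89 × cos(59.7°) = 7.01 m/s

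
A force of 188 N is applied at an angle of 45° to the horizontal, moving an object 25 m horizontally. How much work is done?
W = Fd cosθ = 188×25×cos(45°) = 3323.4 J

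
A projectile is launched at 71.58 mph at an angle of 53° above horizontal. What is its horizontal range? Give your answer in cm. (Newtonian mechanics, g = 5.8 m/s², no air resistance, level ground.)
R = v₀² sin(2θ) / g (with unit conversion) = 16970.0 cm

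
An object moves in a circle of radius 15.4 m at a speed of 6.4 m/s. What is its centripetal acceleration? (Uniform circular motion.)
a_c = v²/r = 6.4²/15.4 = 40.96/15.4 = 2.66 m/s²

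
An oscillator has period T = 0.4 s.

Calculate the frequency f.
f = 1/T = 1/0.4 = 2.5 Hz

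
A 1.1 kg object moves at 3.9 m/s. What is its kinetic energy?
KE = ½mv² = ½×1.1×3.9² = 8.3655 J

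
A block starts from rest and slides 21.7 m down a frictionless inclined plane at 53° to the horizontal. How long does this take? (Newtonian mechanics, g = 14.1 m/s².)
a = g sin(θ) = 14.1 × sin(53°) = 11.26 m/s²
t = √(2d/a) = √(2 × 21.7 / 11.26) = 1.96 s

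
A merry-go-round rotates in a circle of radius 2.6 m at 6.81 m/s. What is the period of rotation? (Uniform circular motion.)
T = 2πr/v = 2π×2.6/6.81 = 2.4 s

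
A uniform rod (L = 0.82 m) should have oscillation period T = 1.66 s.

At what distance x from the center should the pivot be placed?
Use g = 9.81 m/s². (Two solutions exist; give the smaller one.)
T = 2π√((L²/12 + x²)/(gx)). Let c = T²g/(4π²) = 0.6847.
x² − cx + L²/12 = 0 → x = (c − √(c² − L²/3))/2 = 0.09502 m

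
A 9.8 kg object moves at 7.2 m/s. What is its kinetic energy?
KE = ½mv² = ½×9.8×7.2² = 254.016 J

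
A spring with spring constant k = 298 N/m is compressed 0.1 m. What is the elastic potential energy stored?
PE = ½kx² = ½×298×0.1² = 1.49 J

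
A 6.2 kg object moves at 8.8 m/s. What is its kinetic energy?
KE = ½mv² = ½×6.2×8.8² = 240.064 J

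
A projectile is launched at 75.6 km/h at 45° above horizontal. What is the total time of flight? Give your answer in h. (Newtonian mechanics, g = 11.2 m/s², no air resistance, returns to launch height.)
T = 2v₀sin(θ)/g (with unit conversion) = 0.0007366 h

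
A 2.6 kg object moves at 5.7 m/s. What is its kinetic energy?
KE = ½mv² = ½×2.6×5.7² = 42.237 J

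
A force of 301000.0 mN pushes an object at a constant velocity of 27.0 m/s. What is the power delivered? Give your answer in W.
P = Fv = 301 N × 27 m/s = 8127 W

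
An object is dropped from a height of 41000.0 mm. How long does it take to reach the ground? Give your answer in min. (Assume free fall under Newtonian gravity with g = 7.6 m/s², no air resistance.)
t = √(2h/g) (with unit conversion) = 0.05475 min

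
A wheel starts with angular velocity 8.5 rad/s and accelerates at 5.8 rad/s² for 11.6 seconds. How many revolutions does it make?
θ = ω₀t + ½αt² = 8.5×11.6 + ½×5.8×11.6² = 488.82 rad
Revolutions = θ/(2π) = 488.82/(2π) = 77.8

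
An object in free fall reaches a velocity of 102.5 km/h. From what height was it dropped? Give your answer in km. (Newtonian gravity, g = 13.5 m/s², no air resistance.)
h = v²/(2g) (with unit conversion) = 0.03002 km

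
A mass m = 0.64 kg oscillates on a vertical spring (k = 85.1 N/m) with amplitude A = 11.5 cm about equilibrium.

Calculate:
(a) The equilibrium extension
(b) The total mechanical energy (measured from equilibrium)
x_eq = mg/k = 0.64×9.81/85.1 = 0.07378 m = 7.378 cm
E = ½kA² = ½×85.1×(0.115)² = 0.5627 J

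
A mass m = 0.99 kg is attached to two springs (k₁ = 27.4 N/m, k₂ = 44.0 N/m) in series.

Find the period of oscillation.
k_eq = k₁k₂/(k₁+k₂) = 16.89 N/m
T = 2π√(m/k_eq) = 2π√(0.99/16.89) = 1.521 s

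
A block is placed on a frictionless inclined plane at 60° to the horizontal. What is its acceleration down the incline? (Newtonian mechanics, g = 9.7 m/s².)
a = g sin(θ) = 9.7 × sin(60°) = 9.7 × 0.866 = 8.4 m/s²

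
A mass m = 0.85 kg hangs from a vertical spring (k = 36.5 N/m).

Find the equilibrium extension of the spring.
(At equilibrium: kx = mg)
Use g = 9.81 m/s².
x_eq = mg/k = 0.85×9.81/36.5 = 0.2285 m = 22.85 cm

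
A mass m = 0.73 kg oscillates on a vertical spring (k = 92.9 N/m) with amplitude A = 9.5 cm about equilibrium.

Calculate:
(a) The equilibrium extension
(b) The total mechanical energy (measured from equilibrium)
x_eq = mg/k = 0.73×9.81/92.9 = 0.07709 m = 7.709 cm
E = ½kA² = ½×92.9×(0.095)² = 0.4192 J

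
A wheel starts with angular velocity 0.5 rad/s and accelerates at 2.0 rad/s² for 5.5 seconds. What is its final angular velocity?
ω = ω₀ + αt = 0.5 + 2.0 × 5.5 = 11.5 rad/s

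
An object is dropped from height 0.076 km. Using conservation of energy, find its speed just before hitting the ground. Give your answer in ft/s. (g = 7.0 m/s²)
mgh = ½mv² → v = √(2gh) = √(2×7.0×76) = 32.62 m/s = 107.0 ft/s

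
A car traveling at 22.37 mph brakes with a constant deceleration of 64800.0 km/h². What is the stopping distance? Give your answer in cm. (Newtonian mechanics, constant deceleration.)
d = v₀² / (2a) (with unit conversion) = 1000.0 cm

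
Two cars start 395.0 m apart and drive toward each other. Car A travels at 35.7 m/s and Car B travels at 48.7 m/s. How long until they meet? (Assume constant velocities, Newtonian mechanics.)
Combined speed: v_combined = 35.7 + 48.7 = 84.4 m/s
Time to meet: t = d/84.4 = 395.0/84.4 = 4.68 s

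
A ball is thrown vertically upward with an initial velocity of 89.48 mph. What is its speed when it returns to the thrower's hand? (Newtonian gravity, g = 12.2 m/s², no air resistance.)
By conservation of energy, the ball returns at the same speed = 89.48 mph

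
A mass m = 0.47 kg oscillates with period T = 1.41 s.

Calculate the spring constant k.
T = 2π√(m/k) → k = m(2π/T)² = 0.47×(2π/1.41)² = 9.333 N/m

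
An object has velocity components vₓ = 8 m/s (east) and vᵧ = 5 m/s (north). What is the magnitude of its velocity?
|v| = √(vₓ² + vᵧ²) = √(8² + 5²) = √(89) = 9.43 m/s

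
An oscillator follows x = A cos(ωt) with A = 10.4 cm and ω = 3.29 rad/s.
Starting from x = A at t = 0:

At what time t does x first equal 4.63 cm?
cos(ωt) = x/A = 4.63/10.4 = 0.4452
ωt = arccos(0.4452) = 1.109 rad
t = 1.109/3.29 = 0.3372 s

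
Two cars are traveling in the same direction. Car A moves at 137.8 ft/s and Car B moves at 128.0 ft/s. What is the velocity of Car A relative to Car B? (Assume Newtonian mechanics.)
v_rel = v_A - v_B = 137.8 - 128.0 = 9.8 ft/s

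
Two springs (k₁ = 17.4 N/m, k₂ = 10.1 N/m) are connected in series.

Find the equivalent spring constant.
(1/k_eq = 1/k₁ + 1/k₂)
1/k_eq = 1/17.4 + 1/10.1 = 0.15648; k_eq = 6.391 N/m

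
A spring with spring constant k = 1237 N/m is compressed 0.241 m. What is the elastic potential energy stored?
PE = ½kx² = ½×1237×0.241² = 35.92 J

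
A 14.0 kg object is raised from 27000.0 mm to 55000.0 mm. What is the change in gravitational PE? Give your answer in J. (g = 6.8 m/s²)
ΔPE = mg(h₂ − h₁) = 14 kg × 6.8 m/s² × (55 − 27) m = 2666 J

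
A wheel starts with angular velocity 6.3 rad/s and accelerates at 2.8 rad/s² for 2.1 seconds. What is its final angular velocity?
ω = ω₀ + αt = 6.3 + 2.8 × 2.1 = 12.18 rad/s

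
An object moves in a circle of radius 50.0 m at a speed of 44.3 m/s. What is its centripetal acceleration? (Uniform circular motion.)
a_c = v²/r = 44.3²/50.0 = 1962.49/50.0 = 39.25 m/s²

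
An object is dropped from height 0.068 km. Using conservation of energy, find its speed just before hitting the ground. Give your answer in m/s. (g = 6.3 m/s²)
mgh = ½mv² → v = √(2gh) = √(2×6.3×68) = 29.27 m/s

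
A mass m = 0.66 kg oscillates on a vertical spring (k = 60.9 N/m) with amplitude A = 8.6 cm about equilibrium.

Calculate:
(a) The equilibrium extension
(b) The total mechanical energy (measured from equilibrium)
x_eq = mg/k = 0.66×9.81/60.9 = 0.1063 m = 10.63 cm
E = ½kA² = ½×60.9×(0.086)² = 0.2252 J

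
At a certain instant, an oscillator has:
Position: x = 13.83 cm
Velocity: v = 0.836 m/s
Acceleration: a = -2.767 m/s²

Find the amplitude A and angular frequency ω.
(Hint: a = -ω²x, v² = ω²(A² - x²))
a = −ω²x → ω = √(|a|/x) = √(2.767/0.1383) = 4.473 rad/s
v² = ω²(A² − x²) → A = √(x² + v²/ω²) = √(0.1383² + 0.836²/4.473²) = 0.2325 m = 23.25 cm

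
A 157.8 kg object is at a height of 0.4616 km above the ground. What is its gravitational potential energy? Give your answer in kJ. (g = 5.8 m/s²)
PE = mgh = 157.8 kg × 5.8 m/s² × 461.6 m = 4.225e+05 J = 422.5 kJ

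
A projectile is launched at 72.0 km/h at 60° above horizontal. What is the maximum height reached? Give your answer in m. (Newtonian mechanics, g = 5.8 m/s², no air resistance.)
H = v₀²sin²(θ)/(2g) (with unit conversion) = 25.86 m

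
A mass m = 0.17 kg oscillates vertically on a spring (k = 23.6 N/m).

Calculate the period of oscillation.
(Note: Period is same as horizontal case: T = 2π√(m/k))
T = 2π√(m/k) = 2π√(0.17/23.6) = 0.5333 s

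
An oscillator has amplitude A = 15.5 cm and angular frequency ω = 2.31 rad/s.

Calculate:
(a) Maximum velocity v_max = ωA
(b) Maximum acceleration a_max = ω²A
v_max = ωA = 2.31×0.155 = 0.358 m/s
a_max = ω²A = 2.31²×0.155 = 0.8271 m/s²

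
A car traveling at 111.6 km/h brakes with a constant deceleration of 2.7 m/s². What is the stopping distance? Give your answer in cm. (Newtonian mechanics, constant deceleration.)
d = v₀² / (2a) (with unit conversion) = 17800.0 cm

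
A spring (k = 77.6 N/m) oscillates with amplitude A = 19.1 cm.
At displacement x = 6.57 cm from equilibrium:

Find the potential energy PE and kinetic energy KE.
E_total = ½kA² = ½×77.6×(0.191)² = 1.415 J
PE = ½kx² = ½×77.6×(0.0657)² = 0.1675 J
KE = E_total − PE = 1.248 J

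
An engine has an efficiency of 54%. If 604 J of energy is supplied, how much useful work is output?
W_out = η × W_in = 0.54 × 604 = 326.16 J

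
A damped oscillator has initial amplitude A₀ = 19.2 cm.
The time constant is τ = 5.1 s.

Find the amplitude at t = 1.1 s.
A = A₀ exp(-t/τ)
A = A₀ exp(−t/τ) = 19.2×exp(−1.1/5.1) = 15.47 cm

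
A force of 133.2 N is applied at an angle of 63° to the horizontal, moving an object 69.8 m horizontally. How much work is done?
W = Fd cosθ = 133.2×69.8×cos(63°) = 4220.9 J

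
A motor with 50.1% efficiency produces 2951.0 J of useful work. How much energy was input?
W_in = W_out/η = 2951.0/0.501 = 5890.2 J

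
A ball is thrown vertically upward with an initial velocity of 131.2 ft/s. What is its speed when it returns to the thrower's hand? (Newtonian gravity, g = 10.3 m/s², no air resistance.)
By conservation of energy, the ball returns at the same speed = 131.2 ft/s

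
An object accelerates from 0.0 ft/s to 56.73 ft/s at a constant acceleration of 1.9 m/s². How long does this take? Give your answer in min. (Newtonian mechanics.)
t = (v - v₀)/a (with unit conversion) = 0.1517 min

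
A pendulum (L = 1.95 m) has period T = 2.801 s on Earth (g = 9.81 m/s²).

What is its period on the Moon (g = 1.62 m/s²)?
T = 2π√(L/g), so T_moon/T_earth = √(g_earth/g_moon)
T_moon = 2π√(1.95/1.62) = 6.893 s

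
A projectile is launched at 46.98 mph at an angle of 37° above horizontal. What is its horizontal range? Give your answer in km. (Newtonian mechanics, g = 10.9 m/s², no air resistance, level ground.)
R = v₀² sin(2θ) / g (with unit conversion) = 0.0389 km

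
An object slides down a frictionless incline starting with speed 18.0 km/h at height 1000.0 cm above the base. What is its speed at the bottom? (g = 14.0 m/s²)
½mv₀² + mgh = ½mv² → v = √(v₀² + 2gh) = √(5² + 2×14.0×10) = 17.46 m/s = 62.87 km/h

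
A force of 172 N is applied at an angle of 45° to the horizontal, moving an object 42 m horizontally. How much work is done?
W = Fd cosθ = 172×42×cos(45°) = 5108.1 J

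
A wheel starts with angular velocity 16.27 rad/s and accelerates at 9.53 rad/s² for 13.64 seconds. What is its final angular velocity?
ω = ω₀ + αt = 16.27 + 9.53 × 13.64 = 146.26 rad/s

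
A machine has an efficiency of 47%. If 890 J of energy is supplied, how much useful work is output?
W_out = η × W_in = 0.47 × 890 = 418.3 J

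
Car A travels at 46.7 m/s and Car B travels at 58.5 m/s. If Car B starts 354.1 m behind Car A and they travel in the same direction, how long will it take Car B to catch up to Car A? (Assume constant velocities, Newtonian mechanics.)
Relative speed: v_rel = 58.5 - 46.7 = 11.8 m/s
Time to catch: t = d₀/v_rel = 354.1/11.8 = 30.01 s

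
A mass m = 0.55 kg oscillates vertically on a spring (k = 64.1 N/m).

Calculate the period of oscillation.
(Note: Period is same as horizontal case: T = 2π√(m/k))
T = 2π√(m/k) = 2π√(0.55/64.1) = 0.582 s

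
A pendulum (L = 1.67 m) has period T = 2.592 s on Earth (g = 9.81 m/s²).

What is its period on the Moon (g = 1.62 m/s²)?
T = 2π√(L/g), so T_moon/T_earth = √(g_earth/g_moon)
T_moon = 2π√(1.67/1.62) = 6.379 s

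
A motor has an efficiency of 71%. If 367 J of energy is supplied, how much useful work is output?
W_out = η × W_in = 0.71 × 367 = 260.57 J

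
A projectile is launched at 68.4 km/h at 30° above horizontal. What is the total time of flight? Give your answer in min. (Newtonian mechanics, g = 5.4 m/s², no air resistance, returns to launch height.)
T = 2v₀sin(θ)/g (with unit conversion) = 0.05864 min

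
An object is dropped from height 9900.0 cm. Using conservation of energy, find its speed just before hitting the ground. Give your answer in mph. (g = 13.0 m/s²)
mgh = ½mv² → v = √(2gh) = √(2×13.0×99) = 50.73 m/s = 113.5 mph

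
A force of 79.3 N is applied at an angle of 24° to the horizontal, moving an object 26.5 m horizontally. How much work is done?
W = Fd cosθ = 79.3×26.5×cos(24°) = 1919.8 J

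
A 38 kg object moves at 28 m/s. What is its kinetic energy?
KE = ½mv² = ½×38×28² = 14896.0 J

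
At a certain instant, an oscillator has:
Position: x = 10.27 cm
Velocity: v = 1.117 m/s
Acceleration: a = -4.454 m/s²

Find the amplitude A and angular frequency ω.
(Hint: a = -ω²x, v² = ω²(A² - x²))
a = −ω²x → ω = √(|a|/x) = √(4.454/0.1027) = 6.586 rad/s
v² = ω²(A² − x²) → A = √(x² + v²/ω²) = √(0.1027² + 1.117²/6.586²) = 0.1983 m = 19.83 cm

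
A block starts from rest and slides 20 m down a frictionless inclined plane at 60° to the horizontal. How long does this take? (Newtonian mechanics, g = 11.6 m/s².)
a = g sin(θ) = 11.6 × sin(60°) = 10.05 m/s²
t = √(2d/a) = √(2 × 20 / 10.05) = 2.0 s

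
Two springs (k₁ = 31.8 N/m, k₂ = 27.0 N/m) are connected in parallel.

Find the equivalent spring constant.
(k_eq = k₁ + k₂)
k_eq = k₁ + k₂ = 31.8 + 27.0 = 58.8 N/m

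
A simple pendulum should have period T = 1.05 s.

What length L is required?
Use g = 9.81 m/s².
T = 2π√(L/g) → L = g(T/2π)² = 9.81×(1.05/2π)² = 0.274 m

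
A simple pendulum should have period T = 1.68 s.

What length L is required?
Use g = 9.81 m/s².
T = 2π√(L/g) → L = g(T/2π)² = 9.81×(1.68/2π)² = 0.7013 m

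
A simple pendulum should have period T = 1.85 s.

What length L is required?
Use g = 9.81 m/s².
T = 2π√(L/g) → L = g(T/2π)² = 9.81×(1.85/2π)² = 0.8505 m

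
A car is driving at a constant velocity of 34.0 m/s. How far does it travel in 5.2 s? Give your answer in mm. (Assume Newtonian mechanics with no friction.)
d = vt (with unit conversion) = 176800.0 mm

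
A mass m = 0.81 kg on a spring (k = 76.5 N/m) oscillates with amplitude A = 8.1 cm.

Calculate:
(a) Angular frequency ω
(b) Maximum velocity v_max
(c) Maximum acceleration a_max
ω = √(k/m) = √(76.5/0.81) = 9.718 rad/s
v_max = ωA = 9.718×0.081 = 0.7872 m/s
a_max = ω²A = 9.718²×0.081 = 7.65 m/s²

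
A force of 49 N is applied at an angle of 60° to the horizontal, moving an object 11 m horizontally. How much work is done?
W = Fd cosθ = 49×11×cos(60°) = 269.5 J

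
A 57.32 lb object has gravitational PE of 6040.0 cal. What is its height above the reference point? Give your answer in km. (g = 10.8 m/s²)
PE = mgh → h = PE/(mg) = 2.527e+04 J / (26 kg × 10.8 m/s²) = 90 m = 0.09 km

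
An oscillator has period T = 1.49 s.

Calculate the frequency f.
f = 1/T = 1/1.49 = 0.6711 Hz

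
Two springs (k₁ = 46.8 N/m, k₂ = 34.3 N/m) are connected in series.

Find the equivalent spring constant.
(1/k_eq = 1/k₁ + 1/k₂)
1/k_eq = 1/46.8 + 1/34.3 = 0.050522; k_eq = 19.79 N/m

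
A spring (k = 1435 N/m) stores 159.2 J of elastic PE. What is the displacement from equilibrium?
PE = ½kx² → x = √(2PE/k) = √(2×159.2/1435) = 0.471 m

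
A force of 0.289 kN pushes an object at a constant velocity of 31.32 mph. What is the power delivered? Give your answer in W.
P = Fv = 289 N × 14 m/s = 4046 W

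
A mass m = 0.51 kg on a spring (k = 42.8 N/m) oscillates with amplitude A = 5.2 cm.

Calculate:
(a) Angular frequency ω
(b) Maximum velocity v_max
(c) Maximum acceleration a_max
ω = √(k/m) = √(42.8/0.51) = 9.161 rad/s
v_max = ωA = 9.161×0.052 = 0.4764 m/s
a_max = ω²A = 9.161²×0.052 = 4.364 m/s²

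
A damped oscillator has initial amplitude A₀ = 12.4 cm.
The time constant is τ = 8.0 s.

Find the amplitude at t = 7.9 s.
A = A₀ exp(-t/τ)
A = A₀ exp(−t/τ) = 12.4×exp(−7.9/8.0) = 4.619 cm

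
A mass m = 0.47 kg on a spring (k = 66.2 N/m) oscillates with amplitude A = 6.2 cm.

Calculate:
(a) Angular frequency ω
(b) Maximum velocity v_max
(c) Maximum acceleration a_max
ω = √(k/m) = √(66.2/0.47) = 11.87 rad/s
v_max = ωA = 11.87×0.062 = 0.7358 m/s
a_max = ω²A = 11.87²×0.062 = 8.733 m/s²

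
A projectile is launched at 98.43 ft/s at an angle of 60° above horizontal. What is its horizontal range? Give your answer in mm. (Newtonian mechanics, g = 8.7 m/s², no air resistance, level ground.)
R = v₀² sin(2θ) / g (with unit conversion) = 89600.0 mm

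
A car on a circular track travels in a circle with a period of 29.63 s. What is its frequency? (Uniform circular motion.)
f = 1/T = 1/29.63 = 0.0337 Hz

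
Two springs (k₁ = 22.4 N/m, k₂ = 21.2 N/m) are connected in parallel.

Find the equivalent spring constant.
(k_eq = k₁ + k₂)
k_eq = k₁ + k₂ = 22.4 + 21.2 = 43.6 N/m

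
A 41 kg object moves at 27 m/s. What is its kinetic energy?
KE = ½mv² = ½×41×27² = 14944.5 J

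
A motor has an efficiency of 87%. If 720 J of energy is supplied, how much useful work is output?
W_out = η × W_in = 0.87 × 720 = 626.4 J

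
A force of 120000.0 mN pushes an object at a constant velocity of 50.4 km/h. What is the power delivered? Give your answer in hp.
P = Fv = 120 N × 14 m/s = 1680 W = 2.253 hp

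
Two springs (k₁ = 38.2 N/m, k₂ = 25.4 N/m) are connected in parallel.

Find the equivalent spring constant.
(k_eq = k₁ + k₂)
k_eq = k₁ + k₂ = 38.2 + 25.4 = 63.6 N/m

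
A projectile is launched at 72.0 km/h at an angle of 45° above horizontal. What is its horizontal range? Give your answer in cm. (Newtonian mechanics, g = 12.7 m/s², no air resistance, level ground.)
R = v₀² sin(2θ) / g (with unit conversion) = 3150.0 cm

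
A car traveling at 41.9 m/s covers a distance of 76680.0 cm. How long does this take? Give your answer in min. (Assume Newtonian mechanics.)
t = d/v (with unit conversion) = 0.305 min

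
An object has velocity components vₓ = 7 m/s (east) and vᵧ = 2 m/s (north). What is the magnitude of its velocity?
|v| = √(vₓ² + vᵧ²) = √(7² + 2²) = √(53) = 7.28 m/s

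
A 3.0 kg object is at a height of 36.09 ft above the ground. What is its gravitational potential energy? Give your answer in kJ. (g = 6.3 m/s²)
PE = mgh = 3 kg × 6.3 m/s² × 11 m = 207.9 J = 0.2079 kJ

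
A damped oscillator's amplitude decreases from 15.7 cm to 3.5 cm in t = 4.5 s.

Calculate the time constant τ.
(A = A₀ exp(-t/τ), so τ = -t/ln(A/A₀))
A/A₀ = 3.5/15.7 = 0.2229; ln(A/A₀) = -1.501
τ = −t/ln(A/A₀) = −4.5/-1.501 = 2.998 s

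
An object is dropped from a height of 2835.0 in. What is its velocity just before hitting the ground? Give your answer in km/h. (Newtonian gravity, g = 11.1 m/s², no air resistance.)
v = √(2gh) (with unit conversion) = 143.9 km/h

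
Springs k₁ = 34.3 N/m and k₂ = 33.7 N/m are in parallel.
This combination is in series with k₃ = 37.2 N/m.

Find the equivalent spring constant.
k₁₂ = k₁ + k₂ = 68 N/m (parallel)
1/k_eq = 1/k₁₂ + 1/k₃ → k_eq = 24.05 N/m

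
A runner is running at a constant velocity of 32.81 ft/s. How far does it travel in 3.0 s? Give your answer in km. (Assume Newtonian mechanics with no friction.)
d = vt (with unit conversion) = 0.03 km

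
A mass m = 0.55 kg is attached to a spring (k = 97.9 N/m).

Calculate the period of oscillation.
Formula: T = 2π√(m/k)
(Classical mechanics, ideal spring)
T = 2π√(m/k) = 2π√(0.55/97.9) = 0.4709 s; f = 1/T = 2.123 Hz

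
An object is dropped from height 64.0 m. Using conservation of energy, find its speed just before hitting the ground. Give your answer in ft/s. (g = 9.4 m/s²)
mgh = ½mv² → v = √(2gh) = √(2×9.4×64) = 34.69 m/s = 113.8 ft/s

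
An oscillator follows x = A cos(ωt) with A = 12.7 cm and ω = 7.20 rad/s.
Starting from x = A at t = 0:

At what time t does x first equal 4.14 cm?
cos(ωt) = x/A = 4.14/12.7 = 0.326
ωt = arccos(0.326) = 1.239 rad
t = 1.239/7.2 = 0.172 s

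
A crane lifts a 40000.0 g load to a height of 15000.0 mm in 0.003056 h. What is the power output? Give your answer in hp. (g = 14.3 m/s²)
W = mgh = 40×14.3×15 = 8580 J
P = W/t = 8580/11 = 779.9 W = 1.046 hp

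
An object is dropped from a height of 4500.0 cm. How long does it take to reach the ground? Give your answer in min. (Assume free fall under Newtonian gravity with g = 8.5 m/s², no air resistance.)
t = √(2h/g) (with unit conversion) = 0.05423 min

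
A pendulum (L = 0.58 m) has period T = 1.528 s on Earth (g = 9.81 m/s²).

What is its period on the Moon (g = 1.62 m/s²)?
T = 2π√(L/g), so T_moon/T_earth = √(g_earth/g_moon)
T_moon = 2π√(0.58/1.62) = 3.76 s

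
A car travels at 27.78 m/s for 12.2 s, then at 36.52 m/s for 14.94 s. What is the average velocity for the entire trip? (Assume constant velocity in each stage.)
d₁ = v₁t₁ = 27.78 × 12.2 = 338.916 m
d₂ = v₂t₂ = 36.52 × 14.94 = 545.609 m
d_total = 884.52 m, t_total = 27.14 s
v_avg = d_total/t_total = 884.52/27.14 = 32.59 m/s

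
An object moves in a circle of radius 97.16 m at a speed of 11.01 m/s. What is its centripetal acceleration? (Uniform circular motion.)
a_c = v²/r = 11.01²/97.16 = 121.22/97.16 = 1.25 m/s²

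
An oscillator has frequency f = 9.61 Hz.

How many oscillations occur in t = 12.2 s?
n = f×t = 9.61×12.2 = 117.2 oscillations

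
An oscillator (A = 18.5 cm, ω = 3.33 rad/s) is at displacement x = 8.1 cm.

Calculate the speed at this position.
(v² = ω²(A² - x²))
v = ω√(A² − x²) = 3.33×√(0.185² − 0.081²) = 0.5539 m/s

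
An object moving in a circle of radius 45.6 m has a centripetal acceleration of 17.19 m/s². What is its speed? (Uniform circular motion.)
v = √(a_c × r) = √(17.19 × 45.6) = 28.0 m/s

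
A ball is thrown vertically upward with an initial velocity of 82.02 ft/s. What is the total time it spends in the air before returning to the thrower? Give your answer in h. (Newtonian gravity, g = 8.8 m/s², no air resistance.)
t_total = 2v₀/g (with unit conversion) = 0.001578 h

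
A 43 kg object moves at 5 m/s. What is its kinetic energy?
KE = ½mv² = ½×43×5² = 537.5 J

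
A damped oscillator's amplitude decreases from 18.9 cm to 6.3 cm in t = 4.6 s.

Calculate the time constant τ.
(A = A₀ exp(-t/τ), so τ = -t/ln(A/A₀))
A/A₀ = 6.3/18.9 = 0.3333; ln(A/A₀) = -1.099
τ = −t/ln(A/A₀) = −4.6/-1.099 = 4.187 s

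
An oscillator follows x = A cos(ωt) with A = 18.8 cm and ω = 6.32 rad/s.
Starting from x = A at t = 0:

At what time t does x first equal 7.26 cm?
cos(ωt) = x/A = 7.26/18.8 = 0.3862
ωt = arccos(0.3862) = 1.174 rad
t = 1.174/6.32 = 0.1858 s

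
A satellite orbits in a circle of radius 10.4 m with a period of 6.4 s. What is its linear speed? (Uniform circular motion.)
v = 2πr/T = 2π×10.4/6.4 = 10.21 m/s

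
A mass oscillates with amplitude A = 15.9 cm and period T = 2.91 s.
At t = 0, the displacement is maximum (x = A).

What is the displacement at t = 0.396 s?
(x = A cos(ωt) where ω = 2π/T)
ω = 2π/T = 2π/2.91 = 2.159 rad/s
x = A cos(ωt) = 15.9×cos(2.159×0.396) = 10.43 cm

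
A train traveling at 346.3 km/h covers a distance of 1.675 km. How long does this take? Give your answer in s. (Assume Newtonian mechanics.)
t = d/v (with unit conversion) = 17.41 s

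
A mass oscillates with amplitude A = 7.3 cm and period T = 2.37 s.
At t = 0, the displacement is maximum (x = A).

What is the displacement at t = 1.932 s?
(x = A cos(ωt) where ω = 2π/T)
ω = 2π/T = 2π/2.37 = 2.651 rad/s
x = A cos(ωt) = 7.3×cos(2.651×1.932) = 2.907 cm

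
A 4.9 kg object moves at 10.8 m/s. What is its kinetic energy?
KE = ½mv² = ½×4.9×10.8² = 285.768 J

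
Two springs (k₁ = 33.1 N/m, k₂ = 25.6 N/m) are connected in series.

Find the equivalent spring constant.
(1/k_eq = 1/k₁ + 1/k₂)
1/k_eq = 1/33.1 + 1/25.6 = 0.069274; k_eq = 14.44 N/m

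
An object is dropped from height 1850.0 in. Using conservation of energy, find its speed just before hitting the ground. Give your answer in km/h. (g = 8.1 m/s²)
mgh = ½mv² → v = √(2gh) = √(2×8.1×46.99) = 27.59 m/s = 99.33 km/h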